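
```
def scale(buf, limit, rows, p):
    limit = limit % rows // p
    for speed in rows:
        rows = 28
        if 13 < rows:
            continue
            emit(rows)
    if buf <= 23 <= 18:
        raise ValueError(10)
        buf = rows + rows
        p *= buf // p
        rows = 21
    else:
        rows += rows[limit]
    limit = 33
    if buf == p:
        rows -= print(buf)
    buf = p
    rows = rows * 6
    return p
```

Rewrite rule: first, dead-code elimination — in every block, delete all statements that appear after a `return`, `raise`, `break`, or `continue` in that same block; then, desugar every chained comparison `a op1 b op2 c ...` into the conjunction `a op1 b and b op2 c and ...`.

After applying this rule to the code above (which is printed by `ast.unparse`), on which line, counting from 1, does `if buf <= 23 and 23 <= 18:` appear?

7

Transformed code:
def scale(buf, limit, rows, p):
    limit = limit % rows // p
    for speed in rows:
        rows = 28
        if 13 < rows:
            continue
    if buf <= 23 and 23 <= 18:
        raise ValueError(10)
    else:
        rows += rows[limit]
    limit = 33
    if buf == p:
        rows -= print(buf)
    buf = p
    rows = rows * 6
    return p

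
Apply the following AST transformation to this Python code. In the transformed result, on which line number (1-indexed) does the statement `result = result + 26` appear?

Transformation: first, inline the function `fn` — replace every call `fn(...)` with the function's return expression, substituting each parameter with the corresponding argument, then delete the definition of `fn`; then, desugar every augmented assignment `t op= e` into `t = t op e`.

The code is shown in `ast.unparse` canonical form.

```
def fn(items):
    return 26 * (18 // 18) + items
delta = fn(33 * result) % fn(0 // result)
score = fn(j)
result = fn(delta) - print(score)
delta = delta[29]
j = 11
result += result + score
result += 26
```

7

Transformed code:
delta = (26 * (18 // 18) + 33 * result) % (26 * (18 // 18) + 0 // result)
score = 26 * (18 // 18) + j
result = 26 * (18 // 18) + delta - print(score)
delta = delta[29]
j = 11
result = result + (result + score)
result = result + 26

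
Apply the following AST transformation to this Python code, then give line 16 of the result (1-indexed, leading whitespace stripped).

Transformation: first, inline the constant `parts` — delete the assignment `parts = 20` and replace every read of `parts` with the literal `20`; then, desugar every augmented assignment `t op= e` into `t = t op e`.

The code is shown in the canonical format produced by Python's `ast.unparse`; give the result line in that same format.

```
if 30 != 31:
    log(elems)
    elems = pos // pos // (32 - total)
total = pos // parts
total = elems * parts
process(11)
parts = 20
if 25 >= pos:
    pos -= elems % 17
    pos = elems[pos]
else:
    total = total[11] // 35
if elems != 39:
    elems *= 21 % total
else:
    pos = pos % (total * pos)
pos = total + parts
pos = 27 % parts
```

Transformed code:
if 30 != 31:
    log(elems)
    elems = pos // pos // (32 - total)
total = pos // 20
total = elems * 20
process(11)
if 25 >= pos:
    pos = pos - elems % 17
    pos = elems[pos]
else:
    total = total[11] // 35
if elems != 39:
    elems = elems * (21 % total)
else:
    pos = pos % (total * pos)
pos = total + 20
pos = 27 % 20

pos = total + 20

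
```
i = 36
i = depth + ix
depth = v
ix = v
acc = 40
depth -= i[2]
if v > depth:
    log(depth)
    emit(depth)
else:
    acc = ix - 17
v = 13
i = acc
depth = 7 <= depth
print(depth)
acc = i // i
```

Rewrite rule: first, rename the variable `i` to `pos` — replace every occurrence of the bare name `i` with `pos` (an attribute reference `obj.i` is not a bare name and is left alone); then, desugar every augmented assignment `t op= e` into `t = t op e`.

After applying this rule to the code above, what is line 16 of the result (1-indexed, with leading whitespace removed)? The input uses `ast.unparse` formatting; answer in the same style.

Transformed code:
pos = 36
pos = depth + ix
depth = v
ix = v
acc = 40
depth = depth - pos[2]
if v > depth:
    log(depth)
    emit(depth)
else:
    acc = ix - 17
v = 13
pos = acc
depth = 7 <= depth
print(depth)
acc = pos // pos

acc = pos // pos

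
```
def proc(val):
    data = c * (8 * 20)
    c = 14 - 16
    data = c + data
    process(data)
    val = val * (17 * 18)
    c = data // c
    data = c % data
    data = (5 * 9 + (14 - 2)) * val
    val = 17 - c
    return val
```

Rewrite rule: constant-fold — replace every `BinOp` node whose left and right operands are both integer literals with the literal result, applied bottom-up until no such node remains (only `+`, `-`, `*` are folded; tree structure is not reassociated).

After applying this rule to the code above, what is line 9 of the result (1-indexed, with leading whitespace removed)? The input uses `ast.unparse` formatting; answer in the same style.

Transformed code:
def proc(val):
    data = c * 160
    c = -2
    data = c + data
    process(data)
    val = val * 306
    c = data // c
    data = c % data
    data = 57 * val
    val = 17 - c
    return val

data = 57 * val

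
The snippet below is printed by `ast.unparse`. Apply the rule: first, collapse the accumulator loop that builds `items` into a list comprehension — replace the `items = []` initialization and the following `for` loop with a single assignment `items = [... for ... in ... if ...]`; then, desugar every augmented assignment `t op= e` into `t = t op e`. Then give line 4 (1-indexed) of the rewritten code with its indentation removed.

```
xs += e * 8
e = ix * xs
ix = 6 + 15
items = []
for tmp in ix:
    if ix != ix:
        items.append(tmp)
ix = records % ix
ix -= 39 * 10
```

Transformed code:
xs = xs + e * 8
e = ix * xs
ix = 6 + 15
items = [tmp for tmp in ix if ix != ix]
ix = records % ix
ix = ix - 39 * 10

items = [tmp for tmp in ix if ix != ix]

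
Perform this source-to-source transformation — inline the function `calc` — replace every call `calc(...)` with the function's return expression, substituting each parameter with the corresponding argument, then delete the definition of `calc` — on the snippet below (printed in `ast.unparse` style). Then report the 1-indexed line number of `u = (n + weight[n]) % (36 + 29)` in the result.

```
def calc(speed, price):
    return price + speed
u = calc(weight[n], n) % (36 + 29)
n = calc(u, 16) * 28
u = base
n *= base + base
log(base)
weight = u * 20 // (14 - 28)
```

Transformed code:
u = (n + weight[n]) % (36 + 29)
n = (16 + u) * 28
u = base
n *= base + base
log(base)
weight = u * 20 // (14 - 28)

1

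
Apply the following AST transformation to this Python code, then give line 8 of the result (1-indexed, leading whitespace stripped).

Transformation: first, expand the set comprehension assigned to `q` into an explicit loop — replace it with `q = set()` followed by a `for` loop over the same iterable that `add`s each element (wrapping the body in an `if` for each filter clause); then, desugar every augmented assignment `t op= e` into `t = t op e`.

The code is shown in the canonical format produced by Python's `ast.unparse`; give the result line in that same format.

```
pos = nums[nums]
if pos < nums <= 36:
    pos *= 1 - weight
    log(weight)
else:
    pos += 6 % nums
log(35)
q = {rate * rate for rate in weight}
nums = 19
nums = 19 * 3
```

q = set()

Transformed code:
pos = nums[nums]
if pos < nums <= 36:
    pos = pos * (1 - weight)
    log(weight)
else:
    pos = pos + 6 % nums
log(35)
q = set()
for rate in weight:
    q.add(rate * rate)
nums = 19
nums = 19 * 3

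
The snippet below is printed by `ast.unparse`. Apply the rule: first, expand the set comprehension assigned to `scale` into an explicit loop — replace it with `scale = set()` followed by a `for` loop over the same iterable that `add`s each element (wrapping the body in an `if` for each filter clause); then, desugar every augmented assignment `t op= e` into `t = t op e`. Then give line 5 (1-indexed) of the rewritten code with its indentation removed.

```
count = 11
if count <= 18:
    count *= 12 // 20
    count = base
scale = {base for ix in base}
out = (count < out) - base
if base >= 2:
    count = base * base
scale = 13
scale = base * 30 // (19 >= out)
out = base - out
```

scale = set()

Transformed code:
count = 11
if count <= 18:
    count = count * (12 // 20)
    count = base
scale = set()
for ix in base:
    scale.add(base)
out = (count < out) - base
if base >= 2:
    count = base * base
scale = 13
scale = base * 30 // (19 >= out)
out = base - out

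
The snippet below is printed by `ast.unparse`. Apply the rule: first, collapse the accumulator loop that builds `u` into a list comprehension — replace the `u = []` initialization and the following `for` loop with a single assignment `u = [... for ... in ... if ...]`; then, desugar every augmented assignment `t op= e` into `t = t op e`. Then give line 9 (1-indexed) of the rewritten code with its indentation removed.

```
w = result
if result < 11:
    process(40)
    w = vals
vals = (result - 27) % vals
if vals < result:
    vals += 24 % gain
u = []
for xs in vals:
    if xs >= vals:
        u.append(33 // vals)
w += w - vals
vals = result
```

Transformed code:
w = result
if result < 11:
    process(40)
    w = vals
vals = (result - 27) % vals
if vals < result:
    vals = vals + 24 % gain
u = [33 // vals for xs in vals if xs >= vals]
w = w + (w - vals)
vals = result

w = w + (w - vals)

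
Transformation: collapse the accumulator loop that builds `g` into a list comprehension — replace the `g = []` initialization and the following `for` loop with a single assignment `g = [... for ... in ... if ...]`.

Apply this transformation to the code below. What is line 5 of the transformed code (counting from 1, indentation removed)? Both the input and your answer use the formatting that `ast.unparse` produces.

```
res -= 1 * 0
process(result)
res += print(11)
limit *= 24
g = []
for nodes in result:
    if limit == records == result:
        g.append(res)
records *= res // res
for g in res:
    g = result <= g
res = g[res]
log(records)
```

Transformed code:
res -= 1 * 0
process(result)
res += print(11)
limit *= 24
g = [res for nodes in result if limit == records == result]
records *= res // res
for g in res:
    g = result <= g
res = g[res]
log(records)

g = [res for nodes in result if limit == records == result]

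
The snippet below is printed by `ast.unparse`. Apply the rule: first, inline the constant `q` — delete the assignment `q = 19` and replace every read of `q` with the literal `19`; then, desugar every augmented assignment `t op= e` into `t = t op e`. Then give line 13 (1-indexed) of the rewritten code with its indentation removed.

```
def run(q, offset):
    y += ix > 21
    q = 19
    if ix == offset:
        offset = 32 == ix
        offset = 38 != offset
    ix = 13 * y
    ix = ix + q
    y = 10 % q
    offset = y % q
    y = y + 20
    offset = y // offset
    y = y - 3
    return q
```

return 19

Transformed code:
def run(q, offset):
    y = y + (ix > 21)
    if ix == offset:
        offset = 32 == ix
        offset = 38 != offset
    ix = 13 * y
    ix = ix + 19
    y = 10 % 19
    offset = y % 19
    y = y + 20
    offset = y // offset
    y = y - 3
    return 19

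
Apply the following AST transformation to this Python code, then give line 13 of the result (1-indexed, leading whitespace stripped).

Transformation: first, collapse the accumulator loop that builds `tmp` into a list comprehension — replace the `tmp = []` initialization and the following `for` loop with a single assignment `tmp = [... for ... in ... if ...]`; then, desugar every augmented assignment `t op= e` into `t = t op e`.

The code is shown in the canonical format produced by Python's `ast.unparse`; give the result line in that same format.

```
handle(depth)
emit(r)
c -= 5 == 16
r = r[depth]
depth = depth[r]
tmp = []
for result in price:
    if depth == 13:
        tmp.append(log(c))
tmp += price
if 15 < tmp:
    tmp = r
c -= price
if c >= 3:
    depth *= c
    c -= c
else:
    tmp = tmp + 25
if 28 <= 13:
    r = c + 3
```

Transformed code:
handle(depth)
emit(r)
c = c - (5 == 16)
r = r[depth]
depth = depth[r]
tmp = [log(c) for result in price if depth == 13]
tmp = tmp + price
if 15 < tmp:
    tmp = r
c = c - price
if c >= 3:
    depth = depth * c
    c = c - c
else:
    tmp = tmp + 25
if 28 <= 13:
    r = c + 3

c = c - c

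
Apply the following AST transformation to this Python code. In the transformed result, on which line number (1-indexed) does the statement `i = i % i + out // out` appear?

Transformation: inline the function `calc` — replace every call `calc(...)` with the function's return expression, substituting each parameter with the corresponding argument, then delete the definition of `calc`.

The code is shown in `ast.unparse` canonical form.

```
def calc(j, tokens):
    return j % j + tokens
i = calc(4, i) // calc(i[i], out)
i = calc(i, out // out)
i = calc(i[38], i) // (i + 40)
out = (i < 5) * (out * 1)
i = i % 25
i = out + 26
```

2

Transformed code:
i = (4 % 4 + i) // (i[i] % i[i] + out)
i = i % i + out // out
i = (i[38] % i[38] + i) // (i + 40)
out = (i < 5) * (out * 1)
i = i % 25
i = out + 26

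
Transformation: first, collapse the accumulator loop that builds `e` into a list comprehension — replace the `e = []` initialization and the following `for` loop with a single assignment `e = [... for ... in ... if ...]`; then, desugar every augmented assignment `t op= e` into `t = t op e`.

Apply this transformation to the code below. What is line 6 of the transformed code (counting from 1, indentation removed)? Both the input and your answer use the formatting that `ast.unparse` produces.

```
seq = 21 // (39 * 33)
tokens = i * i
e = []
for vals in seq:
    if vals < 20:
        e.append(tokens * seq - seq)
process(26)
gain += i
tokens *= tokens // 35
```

tokens = tokens * (tokens // 35)

Transformed code:
seq = 21 // (39 * 33)
tokens = i * i
e = [tokens * seq - seq for vals in seq if vals < 20]
process(26)
gain = gain + i
tokens = tokens * (tokens // 35)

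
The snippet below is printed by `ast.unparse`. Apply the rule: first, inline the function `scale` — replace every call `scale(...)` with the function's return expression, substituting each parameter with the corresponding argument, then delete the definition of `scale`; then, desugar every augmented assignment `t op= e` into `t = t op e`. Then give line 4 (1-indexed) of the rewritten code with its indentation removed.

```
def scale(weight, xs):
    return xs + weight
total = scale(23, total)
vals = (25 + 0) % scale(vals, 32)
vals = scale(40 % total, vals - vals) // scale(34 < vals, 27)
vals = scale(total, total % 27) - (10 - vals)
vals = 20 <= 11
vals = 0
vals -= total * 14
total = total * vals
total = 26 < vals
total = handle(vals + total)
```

vals = total % 27 + total - (10 - vals)

Transformed code:
total = total + 23
vals = (25 + 0) % (32 + vals)
vals = (vals - vals + 40 % total) // (27 + (34 < vals))
vals = total % 27 + total - (10 - vals)
vals = 20 <= 11
vals = 0
vals = vals - total * 14
total = total * vals
total = 26 < vals
total = handle(vals + total)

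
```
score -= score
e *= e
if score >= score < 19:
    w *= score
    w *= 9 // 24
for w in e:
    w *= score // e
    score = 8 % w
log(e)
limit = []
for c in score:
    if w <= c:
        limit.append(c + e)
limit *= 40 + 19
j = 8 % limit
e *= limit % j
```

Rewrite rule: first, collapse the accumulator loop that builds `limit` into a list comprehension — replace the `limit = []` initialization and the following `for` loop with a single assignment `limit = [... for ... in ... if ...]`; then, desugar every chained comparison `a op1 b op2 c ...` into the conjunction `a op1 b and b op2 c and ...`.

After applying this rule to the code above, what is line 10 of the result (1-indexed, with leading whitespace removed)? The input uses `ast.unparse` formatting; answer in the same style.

limit = [c + e for c in score if w <= c]

Transformed code:
score -= score
e *= e
if score >= score and score < 19:
    w *= score
    w *= 9 // 24
for w in e:
    w *= score // e
    score = 8 % w
log(e)
limit = [c + e for c in score if w <= c]
limit *= 40 + 19
j = 8 % limit
e *= limit % j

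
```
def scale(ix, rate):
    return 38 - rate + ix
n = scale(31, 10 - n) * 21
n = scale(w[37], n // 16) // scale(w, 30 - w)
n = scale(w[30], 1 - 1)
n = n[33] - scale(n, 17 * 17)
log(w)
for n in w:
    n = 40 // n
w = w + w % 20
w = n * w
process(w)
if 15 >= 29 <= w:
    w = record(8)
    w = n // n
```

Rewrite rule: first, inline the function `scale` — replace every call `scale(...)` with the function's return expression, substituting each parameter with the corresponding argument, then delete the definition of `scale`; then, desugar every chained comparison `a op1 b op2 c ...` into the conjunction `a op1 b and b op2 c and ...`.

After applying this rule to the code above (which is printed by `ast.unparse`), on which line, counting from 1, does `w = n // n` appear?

Transformed code:
n = (38 - (10 - n) + 31) * 21
n = (38 - n // 16 + w[37]) // (38 - (30 - w) + w)
n = 38 - (1 - 1) + w[30]
n = n[33] - (38 - 17 * 17 + n)
log(w)
for n in w:
    n = 40 // n
w = w + w % 20
w = n * w
process(w)
if 15 >= 29 and 29 <= w:
    w = record(8)
    w = n // n

13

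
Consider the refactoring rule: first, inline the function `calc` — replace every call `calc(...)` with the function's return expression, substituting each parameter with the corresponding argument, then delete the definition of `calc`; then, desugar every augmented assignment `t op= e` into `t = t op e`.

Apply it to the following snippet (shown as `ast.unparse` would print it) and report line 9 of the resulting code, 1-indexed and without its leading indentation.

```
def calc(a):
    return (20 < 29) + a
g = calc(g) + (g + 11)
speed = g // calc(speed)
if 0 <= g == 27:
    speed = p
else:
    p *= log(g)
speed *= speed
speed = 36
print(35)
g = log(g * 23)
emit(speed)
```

Transformed code:
g = (20 < 29) + g + (g + 11)
speed = g // ((20 < 29) + speed)
if 0 <= g == 27:
    speed = p
else:
    p = p * log(g)
speed = speed * speed
speed = 36
print(35)
g = log(g * 23)
emit(speed)

print(35)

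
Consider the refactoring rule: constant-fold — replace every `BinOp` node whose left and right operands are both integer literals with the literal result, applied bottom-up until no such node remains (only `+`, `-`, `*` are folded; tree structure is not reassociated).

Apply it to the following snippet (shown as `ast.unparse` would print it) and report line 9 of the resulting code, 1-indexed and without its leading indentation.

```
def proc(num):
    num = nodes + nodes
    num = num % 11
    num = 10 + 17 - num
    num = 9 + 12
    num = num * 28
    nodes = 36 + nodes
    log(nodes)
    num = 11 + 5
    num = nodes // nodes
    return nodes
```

Transformed code:
def proc(num):
    num = nodes + nodes
    num = num % 11
    num = 27 - num
    num = 21
    num = num * 28
    nodes = 36 + nodes
    log(nodes)
    num = 16
    num = nodes // nodes
    return nodes

num = 16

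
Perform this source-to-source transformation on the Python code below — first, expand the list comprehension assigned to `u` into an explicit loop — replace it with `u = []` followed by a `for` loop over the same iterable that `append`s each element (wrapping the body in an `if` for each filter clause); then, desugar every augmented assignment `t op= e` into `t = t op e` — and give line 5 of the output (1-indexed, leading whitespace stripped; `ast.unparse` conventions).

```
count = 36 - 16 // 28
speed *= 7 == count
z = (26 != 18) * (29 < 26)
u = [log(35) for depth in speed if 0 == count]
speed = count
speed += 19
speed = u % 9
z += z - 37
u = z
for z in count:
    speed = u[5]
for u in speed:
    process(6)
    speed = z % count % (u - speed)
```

for depth in speed:

Transformed code:
count = 36 - 16 // 28
speed = speed * (7 == count)
z = (26 != 18) * (29 < 26)
u = []
for depth in speed:
    if 0 == count:
        u.append(log(35))
speed = count
speed = speed + 19
speed = u % 9
z = z + (z - 37)
u = z
for z in count:
    speed = u[5]
for u in speed:
    process(6)
    speed = z % count % (u - speed)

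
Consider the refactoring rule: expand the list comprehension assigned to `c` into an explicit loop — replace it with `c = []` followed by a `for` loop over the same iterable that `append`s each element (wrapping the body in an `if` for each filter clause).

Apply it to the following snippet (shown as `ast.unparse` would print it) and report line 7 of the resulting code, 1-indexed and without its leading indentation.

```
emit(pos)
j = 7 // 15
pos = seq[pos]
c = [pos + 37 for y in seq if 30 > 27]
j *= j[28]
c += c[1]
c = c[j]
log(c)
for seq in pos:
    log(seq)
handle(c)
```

Transformed code:
emit(pos)
j = 7 // 15
pos = seq[pos]
c = []
for y in seq:
    if 30 > 27:
        c.append(pos + 37)
j *= j[28]
c += c[1]
c = c[j]
log(c)
for seq in pos:
    log(seq)
handle(c)

c.append(pos + 37)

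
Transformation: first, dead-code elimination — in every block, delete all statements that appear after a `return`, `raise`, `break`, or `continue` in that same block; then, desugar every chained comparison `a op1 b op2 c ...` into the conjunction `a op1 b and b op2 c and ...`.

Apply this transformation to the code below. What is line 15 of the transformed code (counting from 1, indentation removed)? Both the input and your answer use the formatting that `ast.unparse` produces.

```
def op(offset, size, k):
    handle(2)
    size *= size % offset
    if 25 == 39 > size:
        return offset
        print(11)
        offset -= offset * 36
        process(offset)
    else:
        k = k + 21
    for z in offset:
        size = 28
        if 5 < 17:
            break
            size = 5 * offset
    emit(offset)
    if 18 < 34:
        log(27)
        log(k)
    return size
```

Transformed code:
def op(offset, size, k):
    handle(2)
    size *= size % offset
    if 25 == 39 and 39 > size:
        return offset
    else:
        k = k + 21
    for z in offset:
        size = 28
        if 5 < 17:
            break
    emit(offset)
    if 18 < 34:
        log(27)
        log(k)
    return size

log(k)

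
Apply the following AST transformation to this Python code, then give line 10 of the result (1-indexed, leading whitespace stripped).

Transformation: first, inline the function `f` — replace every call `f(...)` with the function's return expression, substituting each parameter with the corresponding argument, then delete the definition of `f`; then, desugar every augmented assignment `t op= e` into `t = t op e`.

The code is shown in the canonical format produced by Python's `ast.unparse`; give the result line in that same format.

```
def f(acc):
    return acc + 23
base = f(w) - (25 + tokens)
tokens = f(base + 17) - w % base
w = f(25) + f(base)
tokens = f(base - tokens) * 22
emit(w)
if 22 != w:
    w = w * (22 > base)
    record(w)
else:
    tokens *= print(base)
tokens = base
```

tokens = tokens * print(base)

Transformed code:
base = w + 23 - (25 + tokens)
tokens = base + 17 + 23 - w % base
w = 25 + 23 + (base + 23)
tokens = (base - tokens + 23) * 22
emit(w)
if 22 != w:
    w = w * (22 > base)
    record(w)
else:
    tokens = tokens * print(base)
tokens = base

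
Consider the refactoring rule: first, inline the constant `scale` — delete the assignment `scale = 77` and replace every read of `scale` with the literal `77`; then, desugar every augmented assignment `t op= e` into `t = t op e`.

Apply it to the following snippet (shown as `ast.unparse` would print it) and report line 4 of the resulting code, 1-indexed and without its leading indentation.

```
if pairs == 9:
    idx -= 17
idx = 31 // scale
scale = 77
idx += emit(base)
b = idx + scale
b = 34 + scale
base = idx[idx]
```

Transformed code:
if pairs == 9:
    idx = idx - 17
idx = 31 // 77
idx = idx + emit(base)
b = idx + 77
b = 34 + 77
base = idx[idx]

idx = idx + emit(base)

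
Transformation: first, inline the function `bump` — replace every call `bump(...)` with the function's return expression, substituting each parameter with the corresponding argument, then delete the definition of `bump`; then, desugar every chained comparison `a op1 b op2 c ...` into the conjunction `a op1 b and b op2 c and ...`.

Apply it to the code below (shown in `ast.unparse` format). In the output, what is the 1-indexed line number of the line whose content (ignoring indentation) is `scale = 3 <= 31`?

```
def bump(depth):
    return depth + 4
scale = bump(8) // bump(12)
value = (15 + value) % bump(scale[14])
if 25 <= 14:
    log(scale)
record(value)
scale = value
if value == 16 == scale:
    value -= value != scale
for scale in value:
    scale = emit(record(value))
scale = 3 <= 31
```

Transformed code:
scale = (8 + 4) // (12 + 4)
value = (15 + value) % (scale[14] + 4)
if 25 <= 14:
    log(scale)
record(value)
scale = value
if value == 16 and 16 == scale:
    value -= value != scale
for scale in value:
    scale = emit(record(value))
scale = 3 <= 31

11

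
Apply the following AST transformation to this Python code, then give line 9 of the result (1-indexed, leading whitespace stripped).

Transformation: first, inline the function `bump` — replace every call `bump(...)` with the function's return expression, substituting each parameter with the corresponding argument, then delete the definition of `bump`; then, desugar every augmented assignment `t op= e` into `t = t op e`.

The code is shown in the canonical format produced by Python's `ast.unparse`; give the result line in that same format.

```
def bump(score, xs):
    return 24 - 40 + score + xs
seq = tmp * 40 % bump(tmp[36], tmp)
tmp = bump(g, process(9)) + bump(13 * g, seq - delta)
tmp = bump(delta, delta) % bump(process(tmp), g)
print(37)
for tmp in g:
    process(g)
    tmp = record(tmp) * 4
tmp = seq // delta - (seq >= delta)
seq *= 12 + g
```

Transformed code:
seq = tmp * 40 % (24 - 40 + tmp[36] + tmp)
tmp = 24 - 40 + g + process(9) + (24 - 40 + 13 * g + (seq - delta))
tmp = (24 - 40 + delta + delta) % (24 - 40 + process(tmp) + g)
print(37)
for tmp in g:
    process(g)
    tmp = record(tmp) * 4
tmp = seq // delta - (seq >= delta)
seq = seq * (12 + g)

seq = seq * (12 + g)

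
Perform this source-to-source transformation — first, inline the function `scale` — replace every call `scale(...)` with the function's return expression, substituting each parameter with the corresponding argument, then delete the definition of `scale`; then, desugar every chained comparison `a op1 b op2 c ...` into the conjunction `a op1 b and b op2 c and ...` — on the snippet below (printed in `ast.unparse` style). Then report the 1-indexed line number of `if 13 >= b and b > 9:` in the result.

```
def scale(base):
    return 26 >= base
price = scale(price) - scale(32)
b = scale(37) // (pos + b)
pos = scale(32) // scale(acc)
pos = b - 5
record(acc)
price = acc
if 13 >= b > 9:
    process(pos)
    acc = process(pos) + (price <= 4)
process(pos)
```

Transformed code:
price = (26 >= price) - (26 >= 32)
b = (26 >= 37) // (pos + b)
pos = (26 >= 32) // (26 >= acc)
pos = b - 5
record(acc)
price = acc
if 13 >= b and b > 9:
    process(pos)
    acc = process(pos) + (price <= 4)
process(pos)

7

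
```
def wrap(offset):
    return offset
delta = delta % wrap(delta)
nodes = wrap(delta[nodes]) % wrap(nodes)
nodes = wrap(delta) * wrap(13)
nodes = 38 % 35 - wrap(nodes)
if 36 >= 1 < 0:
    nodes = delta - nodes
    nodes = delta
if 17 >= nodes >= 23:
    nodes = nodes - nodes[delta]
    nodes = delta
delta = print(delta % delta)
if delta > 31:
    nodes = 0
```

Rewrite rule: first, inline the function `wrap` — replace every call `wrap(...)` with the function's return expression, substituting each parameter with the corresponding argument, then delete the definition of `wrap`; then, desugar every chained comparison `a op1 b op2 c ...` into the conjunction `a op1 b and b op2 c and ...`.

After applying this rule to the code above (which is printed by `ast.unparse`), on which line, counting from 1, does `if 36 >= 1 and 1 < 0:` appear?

5

Transformed code:
delta = delta % delta
nodes = delta[nodes] % nodes
nodes = delta * 13
nodes = 38 % 35 - nodes
if 36 >= 1 and 1 < 0:
    nodes = delta - nodes
    nodes = delta
if 17 >= nodes and nodes >= 23:
    nodes = nodes - nodes[delta]
    nodes = delta
delta = print(delta % delta)
if delta > 31:
    nodes = 0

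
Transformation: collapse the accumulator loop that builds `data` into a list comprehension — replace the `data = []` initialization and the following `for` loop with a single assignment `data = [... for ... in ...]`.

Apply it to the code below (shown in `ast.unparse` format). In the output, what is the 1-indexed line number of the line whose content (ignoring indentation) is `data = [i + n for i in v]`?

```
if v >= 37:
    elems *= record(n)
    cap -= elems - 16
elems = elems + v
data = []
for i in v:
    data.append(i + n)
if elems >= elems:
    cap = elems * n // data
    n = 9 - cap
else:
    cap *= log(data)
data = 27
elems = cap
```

5

Transformed code:
if v >= 37:
    elems *= record(n)
    cap -= elems - 16
elems = elems + v
data = [i + n for i in v]
if elems >= elems:
    cap = elems * n // data
    n = 9 - cap
else:
    cap *= log(data)
data = 27
elems = cap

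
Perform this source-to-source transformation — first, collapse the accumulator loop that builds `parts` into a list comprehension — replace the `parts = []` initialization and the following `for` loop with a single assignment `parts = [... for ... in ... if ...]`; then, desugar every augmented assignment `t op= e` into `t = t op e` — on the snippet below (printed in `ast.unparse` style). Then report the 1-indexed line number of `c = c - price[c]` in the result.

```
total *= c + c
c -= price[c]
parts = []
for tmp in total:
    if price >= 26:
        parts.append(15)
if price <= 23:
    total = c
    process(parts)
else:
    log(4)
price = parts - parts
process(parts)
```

Transformed code:
total = total * (c + c)
c = c - price[c]
parts = [15 for tmp in total if price >= 26]
if price <= 23:
    total = c
    process(parts)
else:
    log(4)
price = parts - parts
process(parts)

2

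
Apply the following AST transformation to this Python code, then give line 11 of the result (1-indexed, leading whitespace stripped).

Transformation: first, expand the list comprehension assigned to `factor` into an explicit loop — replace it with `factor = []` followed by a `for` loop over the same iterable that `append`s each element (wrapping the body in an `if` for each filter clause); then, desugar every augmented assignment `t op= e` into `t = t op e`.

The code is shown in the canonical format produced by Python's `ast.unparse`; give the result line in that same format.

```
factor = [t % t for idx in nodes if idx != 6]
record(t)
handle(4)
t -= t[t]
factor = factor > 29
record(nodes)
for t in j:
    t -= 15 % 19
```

t = t - 15 % 19

Transformed code:
factor = []
for idx in nodes:
    if idx != 6:
        factor.append(t % t)
record(t)
handle(4)
t = t - t[t]
factor = factor > 29
record(nodes)
for t in j:
    t = t - 15 % 19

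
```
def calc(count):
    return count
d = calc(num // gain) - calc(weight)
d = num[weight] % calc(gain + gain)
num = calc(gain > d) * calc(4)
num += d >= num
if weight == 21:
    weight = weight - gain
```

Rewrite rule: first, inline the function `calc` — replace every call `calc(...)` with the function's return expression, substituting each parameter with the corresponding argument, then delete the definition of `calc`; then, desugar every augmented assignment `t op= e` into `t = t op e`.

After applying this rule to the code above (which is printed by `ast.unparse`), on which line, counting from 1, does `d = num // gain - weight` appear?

1

Transformed code:
d = num // gain - weight
d = num[weight] % (gain + gain)
num = (gain > d) * 4
num = num + (d >= num)
if weight == 21:
    weight = weight - gain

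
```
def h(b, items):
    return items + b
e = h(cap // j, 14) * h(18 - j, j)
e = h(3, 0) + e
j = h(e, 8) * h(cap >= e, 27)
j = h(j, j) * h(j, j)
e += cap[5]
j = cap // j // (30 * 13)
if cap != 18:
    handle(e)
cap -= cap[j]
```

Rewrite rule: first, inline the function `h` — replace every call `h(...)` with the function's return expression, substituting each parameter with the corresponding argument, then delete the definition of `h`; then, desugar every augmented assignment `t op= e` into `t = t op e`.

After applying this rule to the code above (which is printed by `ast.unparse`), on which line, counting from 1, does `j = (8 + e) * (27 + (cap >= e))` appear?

3

Transformed code:
e = (14 + cap // j) * (j + (18 - j))
e = 0 + 3 + e
j = (8 + e) * (27 + (cap >= e))
j = (j + j) * (j + j)
e = e + cap[5]
j = cap // j // (30 * 13)
if cap != 18:
    handle(e)
cap = cap - cap[j]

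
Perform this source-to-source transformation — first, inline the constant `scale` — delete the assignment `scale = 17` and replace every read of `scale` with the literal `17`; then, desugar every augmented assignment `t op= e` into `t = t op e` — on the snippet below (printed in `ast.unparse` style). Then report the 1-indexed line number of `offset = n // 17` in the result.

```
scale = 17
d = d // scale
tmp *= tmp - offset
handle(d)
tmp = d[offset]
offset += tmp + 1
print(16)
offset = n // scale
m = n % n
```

Transformed code:
d = d // 17
tmp = tmp * (tmp - offset)
handle(d)
tmp = d[offset]
offset = offset + (tmp + 1)
print(16)
offset = n // 17
m = n % n

7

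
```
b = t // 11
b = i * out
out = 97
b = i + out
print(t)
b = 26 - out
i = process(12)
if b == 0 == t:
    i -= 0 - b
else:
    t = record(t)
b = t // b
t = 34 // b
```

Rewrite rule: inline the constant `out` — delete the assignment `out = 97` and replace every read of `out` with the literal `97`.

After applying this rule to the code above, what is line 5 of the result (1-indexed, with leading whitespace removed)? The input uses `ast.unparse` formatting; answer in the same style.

b = 26 - 97

Transformed code:
b = t // 11
b = i * 97
b = i + 97
print(t)
b = 26 - 97
i = process(12)
if b == 0 == t:
    i -= 0 - b
else:
    t = record(t)
b = t // b
t = 34 // b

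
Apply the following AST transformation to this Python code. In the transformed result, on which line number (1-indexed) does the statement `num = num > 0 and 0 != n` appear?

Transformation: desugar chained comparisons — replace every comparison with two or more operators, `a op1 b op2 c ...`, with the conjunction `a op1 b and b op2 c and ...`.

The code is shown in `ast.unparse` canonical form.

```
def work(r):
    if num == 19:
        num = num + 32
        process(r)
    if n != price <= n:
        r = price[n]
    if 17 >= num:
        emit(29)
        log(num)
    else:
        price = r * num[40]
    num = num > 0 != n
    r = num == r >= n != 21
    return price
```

Transformed code:
def work(r):
    if num == 19:
        num = num + 32
        process(r)
    if n != price and price <= n:
        r = price[n]
    if 17 >= num:
        emit(29)
        log(num)
    else:
        price = r * num[40]
    num = num > 0 and 0 != n
    r = num == r and r >= n and (n != 21)
    return price

12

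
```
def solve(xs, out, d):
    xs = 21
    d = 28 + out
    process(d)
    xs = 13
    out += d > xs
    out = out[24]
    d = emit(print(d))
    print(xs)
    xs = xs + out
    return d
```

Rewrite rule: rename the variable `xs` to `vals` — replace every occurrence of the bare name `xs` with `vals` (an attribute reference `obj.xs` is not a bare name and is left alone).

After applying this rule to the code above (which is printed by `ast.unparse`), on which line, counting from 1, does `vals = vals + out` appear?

10

Transformed code:
def solve(vals, out, d):
    vals = 21
    d = 28 + out
    process(d)
    vals = 13
    out += d > vals
    out = out[24]
    d = emit(print(d))
    print(vals)
    vals = vals + out
    return d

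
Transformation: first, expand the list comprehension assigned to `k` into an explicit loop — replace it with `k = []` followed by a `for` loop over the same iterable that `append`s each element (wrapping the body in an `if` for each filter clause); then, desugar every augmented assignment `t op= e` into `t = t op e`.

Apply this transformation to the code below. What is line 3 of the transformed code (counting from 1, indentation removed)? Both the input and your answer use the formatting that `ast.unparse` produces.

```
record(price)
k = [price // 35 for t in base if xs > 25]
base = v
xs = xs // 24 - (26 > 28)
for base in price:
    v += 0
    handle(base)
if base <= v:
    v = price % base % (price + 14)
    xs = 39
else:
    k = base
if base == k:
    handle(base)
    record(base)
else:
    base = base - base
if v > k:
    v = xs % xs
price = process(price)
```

for t in base:

Transformed code:
record(price)
k = []
for t in base:
    if xs > 25:
        k.append(price // 35)
base = v
xs = xs // 24 - (26 > 28)
for base in price:
    v = v + 0
    handle(base)
if base <= v:
    v = price % base % (price + 14)
    xs = 39
else:
    k = base
if base == k:
    handle(base)
    record(base)
else:
    base = base - base
if v > k:
    v = xs % xs
price = process(price)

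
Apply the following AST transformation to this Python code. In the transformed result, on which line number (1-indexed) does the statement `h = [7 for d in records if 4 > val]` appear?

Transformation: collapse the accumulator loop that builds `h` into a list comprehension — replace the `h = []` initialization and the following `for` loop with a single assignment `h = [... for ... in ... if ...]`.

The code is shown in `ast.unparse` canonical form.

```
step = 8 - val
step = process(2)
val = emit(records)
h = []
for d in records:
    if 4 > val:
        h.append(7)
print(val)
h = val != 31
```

4

Transformed code:
step = 8 - val
step = process(2)
val = emit(records)
h = [7 for d in records if 4 > val]
print(val)
h = val != 31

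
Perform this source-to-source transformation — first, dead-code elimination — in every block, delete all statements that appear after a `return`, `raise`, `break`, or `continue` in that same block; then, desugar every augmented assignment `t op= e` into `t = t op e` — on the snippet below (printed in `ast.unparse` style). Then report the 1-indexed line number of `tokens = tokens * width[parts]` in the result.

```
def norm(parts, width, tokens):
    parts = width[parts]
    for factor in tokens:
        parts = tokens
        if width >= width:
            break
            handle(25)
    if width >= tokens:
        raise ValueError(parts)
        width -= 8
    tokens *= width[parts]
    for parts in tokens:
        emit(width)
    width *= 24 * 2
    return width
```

Transformed code:
def norm(parts, width, tokens):
    parts = width[parts]
    for factor in tokens:
        parts = tokens
        if width >= width:
            break
    if width >= tokens:
        raise ValueError(parts)
    tokens = tokens * width[parts]
    for parts in tokens:
        emit(width)
    width = width * (24 * 2)
    return width

9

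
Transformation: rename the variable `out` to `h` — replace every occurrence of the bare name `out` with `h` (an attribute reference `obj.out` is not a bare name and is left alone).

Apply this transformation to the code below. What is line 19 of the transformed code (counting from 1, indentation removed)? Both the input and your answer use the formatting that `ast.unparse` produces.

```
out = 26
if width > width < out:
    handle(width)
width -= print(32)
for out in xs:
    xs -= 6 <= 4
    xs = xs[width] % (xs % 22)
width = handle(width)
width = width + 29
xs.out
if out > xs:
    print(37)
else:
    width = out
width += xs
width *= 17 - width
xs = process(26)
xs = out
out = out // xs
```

h = h // xs

Transformed code:
h = 26
if width > width < h:
    handle(width)
width -= print(32)
for h in xs:
    xs -= 6 <= 4
    xs = xs[width] % (xs % 22)
width = handle(width)
width = width + 29
xs.out
if h > xs:
    print(37)
else:
    width = h
width += xs
width *= 17 - width
xs = process(26)
xs = h
h = h // xs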